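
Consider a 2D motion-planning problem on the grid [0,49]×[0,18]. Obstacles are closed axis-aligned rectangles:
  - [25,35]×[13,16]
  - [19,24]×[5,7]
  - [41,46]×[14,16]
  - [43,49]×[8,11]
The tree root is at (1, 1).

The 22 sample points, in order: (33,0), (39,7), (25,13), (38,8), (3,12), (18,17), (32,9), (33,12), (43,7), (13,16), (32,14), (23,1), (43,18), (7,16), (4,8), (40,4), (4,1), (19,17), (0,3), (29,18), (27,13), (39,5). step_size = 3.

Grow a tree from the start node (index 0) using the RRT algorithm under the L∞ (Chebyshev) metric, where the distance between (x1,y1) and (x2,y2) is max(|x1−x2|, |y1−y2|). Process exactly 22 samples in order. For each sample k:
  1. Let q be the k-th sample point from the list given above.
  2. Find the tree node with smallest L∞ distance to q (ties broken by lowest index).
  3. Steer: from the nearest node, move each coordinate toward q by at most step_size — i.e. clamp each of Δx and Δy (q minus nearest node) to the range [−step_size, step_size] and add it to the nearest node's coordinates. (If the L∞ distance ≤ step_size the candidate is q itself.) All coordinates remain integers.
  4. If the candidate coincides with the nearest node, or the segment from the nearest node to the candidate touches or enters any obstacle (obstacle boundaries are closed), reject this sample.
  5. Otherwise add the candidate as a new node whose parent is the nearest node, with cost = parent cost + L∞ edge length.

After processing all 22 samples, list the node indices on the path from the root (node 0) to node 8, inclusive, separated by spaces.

1. q=(33,0) nearest=0 d=32 new=(4,0) → add node 1 parent=0 cost=3
2. q=(39,7) nearest=1 d=35 new=(7,3) → add node 2 parent=1 cost=6
3. q=(25,13) nearest=2 d=18 new=(10,6) → add node 3 parent=2 cost=9
4. q=(38,8) nearest=3 d=28 new=(13,8) → add node 4 parent=3 cost=12
5. q=(3,12) nearest=3 d=7 new=(7,9) → add node 5 parent=3 cost=12
6. q=(18,17) nearest=4 d=9 new=(16,11) → add node 6 parent=4 cost=15
7. q=(32,9) nearest=6 d=16 new=(19,9) → add node 7 parent=6 cost=18
8. q=(33,12) nearest=7 d=14 new=(22,12) → add node 8 parent=7 cost=21
9. q=(43,7) nearest=8 d=21 new=(25,9) → add node 9 parent=8 cost=24
10. q=(13,16) nearest=6 d=5 new=(13,14) → add node 10 parent=6 cost=18
11. q=(32,14) nearest=9 d=7 new=(28,12) → add node 11 parent=9 cost=27
12. q=(23,1) nearest=7 d=8 new=(22,6) → blocked by [19,24]×[5,7], reject
13. q=(43,18) nearest=11 d=15 new=(31,15) → blocked by [25,35]×[13,16], reject
14. q=(7,16) nearest=10 d=6 new=(10,16) → add node 12 parent=10 cost=21
15. q=(4,8) nearest=5 d=3 new=(4,8) → add node 13 parent=5 cost=15
16. q=(40,4) nearest=11 d=12 new=(31,9) → add node 14 parent=11 cost=30
17. q=(4,1) nearest=1 d=1 new=(4,1) → add node 15 parent=1 cost=4
18. q=(19,17) nearest=8 d=5 new=(19,15) → add node 16 parent=8 cost=24
19. q=(0,3) nearest=0 d=2 new=(0,3) → add node 17 parent=0 cost=2
20. q=(29,18) nearest=11 d=6 new=(29,15) → blocked by [25,35]×[13,16], reject
21. q=(27,13) nearest=11 d=1 new=(27,13) → blocked by [25,35]×[13,16], reject
22. q=(39,5) nearest=14 d=8 new=(34,6) → add node 18 parent=14 cost=33

Path: 0 1 2 3 4 6 7 8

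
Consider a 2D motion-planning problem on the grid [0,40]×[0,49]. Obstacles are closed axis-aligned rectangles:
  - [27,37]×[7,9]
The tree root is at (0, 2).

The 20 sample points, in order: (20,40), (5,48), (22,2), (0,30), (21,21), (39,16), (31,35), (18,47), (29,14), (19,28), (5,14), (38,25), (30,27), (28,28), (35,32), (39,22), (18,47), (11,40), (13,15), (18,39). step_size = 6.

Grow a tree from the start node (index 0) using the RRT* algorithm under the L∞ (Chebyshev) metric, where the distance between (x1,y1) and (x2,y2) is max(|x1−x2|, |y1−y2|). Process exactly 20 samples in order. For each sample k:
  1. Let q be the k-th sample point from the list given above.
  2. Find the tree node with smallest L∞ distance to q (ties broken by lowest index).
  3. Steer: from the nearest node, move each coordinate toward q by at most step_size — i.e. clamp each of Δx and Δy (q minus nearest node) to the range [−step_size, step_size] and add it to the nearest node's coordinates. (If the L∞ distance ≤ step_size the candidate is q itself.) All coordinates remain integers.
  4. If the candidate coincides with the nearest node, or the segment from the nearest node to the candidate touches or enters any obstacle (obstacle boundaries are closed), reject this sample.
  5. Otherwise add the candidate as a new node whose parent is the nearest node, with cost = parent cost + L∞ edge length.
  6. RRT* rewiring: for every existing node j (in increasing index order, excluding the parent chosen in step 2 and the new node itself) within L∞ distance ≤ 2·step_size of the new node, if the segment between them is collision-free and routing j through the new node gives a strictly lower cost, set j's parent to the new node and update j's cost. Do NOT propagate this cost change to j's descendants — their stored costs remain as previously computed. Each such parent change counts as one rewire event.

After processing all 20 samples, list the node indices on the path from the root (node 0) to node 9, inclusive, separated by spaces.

1. q=(20,40) nearest=0 d=38 new=(6,8) → add node 1 parent=0 cost=6
2. q=(5,48) nearest=1 d=40 new=(5,14) → add node 2 parent=1 cost=12
3. q=(22,2) nearest=1 d=16 new=(12,2) → add node 3 parent=1 cost=12
4. q=(0,30) nearest=2 d=16 new=(0,20) → add node 4 parent=2 cost=18
5. q=(21,21) nearest=1 d=15 new=(12,14) → add node 5 parent=1 cost=12
6. q=(39,16) nearest=3 d=27 new=(18,8) → add node 6 parent=3 cost=18
7. q=(31,35) nearest=5 d=21 new=(18,20) → add node 7 parent=5 cost=18
8. q=(18,47) nearest=4 d=27 new=(6,26) → add node 8 parent=4 cost=24
9. q=(29,14) nearest=6 d=11 new=(24,14) → add node 9 parent=6 cost=24
10. q=(19,28) nearest=7 d=8 new=(19,26) → add node 10 parent=7 cost=24
11. q=(5,14) nearest=2 d=0 → coincident, reject
12. q=(38,25) nearest=9 d=14 new=(30,20) → add node 11 parent=9 cost=30
13. q=(30,27) nearest=11 d=7 new=(30,26) → add node 12 parent=11 cost=36
14. q=(28,28) nearest=12 d=2 new=(28,28) → add node 13 parent=12 cost=38
15. q=(35,32) nearest=12 d=6 new=(35,32) → add node 14 parent=12 cost=42
16. q=(39,22) nearest=11 d=9 new=(36,22) → add node 15 parent=11 cost=36
17. q=(18,47) nearest=14 d=17 new=(29,38) → add node 16 parent=14 cost=48
18. q=(11,40) nearest=8 d=14 new=(11,32) → add node 17 parent=8 cost=30
19. q=(13,15) nearest=5 d=1 new=(13,15) → add node 18 parent=5 cost=13
20. q=(18,39) nearest=17 d=7 new=(17,38) → add node 19 parent=17 cost=36

Path: 0 1 3 6 9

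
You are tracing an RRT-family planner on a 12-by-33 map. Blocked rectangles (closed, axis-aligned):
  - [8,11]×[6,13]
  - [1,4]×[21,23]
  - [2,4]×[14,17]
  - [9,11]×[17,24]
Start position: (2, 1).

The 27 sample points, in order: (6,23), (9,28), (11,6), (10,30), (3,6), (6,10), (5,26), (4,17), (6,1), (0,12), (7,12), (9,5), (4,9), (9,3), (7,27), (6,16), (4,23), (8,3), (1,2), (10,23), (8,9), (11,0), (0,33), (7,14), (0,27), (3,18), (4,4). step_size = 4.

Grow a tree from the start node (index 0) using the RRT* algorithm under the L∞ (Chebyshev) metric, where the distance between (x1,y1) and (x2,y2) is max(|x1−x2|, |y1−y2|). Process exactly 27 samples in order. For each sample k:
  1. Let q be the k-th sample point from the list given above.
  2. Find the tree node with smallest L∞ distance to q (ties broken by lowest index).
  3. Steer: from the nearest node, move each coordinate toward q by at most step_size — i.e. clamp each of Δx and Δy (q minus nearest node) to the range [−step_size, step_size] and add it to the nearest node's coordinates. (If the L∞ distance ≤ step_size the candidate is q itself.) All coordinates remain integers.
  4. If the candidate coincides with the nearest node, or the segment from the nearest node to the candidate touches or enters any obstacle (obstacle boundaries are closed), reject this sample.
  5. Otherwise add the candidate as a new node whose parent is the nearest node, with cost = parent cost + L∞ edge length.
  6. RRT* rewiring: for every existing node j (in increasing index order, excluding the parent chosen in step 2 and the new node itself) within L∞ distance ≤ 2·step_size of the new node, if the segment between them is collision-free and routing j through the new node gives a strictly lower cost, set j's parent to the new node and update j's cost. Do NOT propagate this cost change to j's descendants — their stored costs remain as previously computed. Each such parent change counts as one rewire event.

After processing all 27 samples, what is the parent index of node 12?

Parent of node 12: 4

1. q=(6,23) nearest=0 d=22 new=(6,5) → add node 1 parent=0 cost=4
2. q=(9,28) nearest=1 d=23 new=(9,9) → blocked by [8,11]×[6,13], reject
3. q=(11,6) nearest=1 d=5 new=(10,6) → blocked by [8,11]×[6,13], reject
4. q=(10,30) nearest=1 d=25 new=(10,9) → blocked by [8,11]×[6,13], reject
5. q=(3,6) nearest=1 d=3 new=(3,6) → add node 2 parent=1 cost=7
6. q=(6,10) nearest=2 d=4 new=(6,10) → add node 3 parent=2 cost=11
7. q=(5,26) nearest=3 d=16 new=(5,14) → add node 4 parent=3 cost=15
8. q=(4,17) nearest=4 d=3 new=(4,17) → blocked by [2,4]×[14,17], reject
9. q=(6,1) nearest=0 d=4 new=(6,1) → add node 5 parent=0 cost=4
10. q=(0,12) nearest=4 d=5 new=(1,12) → add node 6 parent=4 cost=19
11. q=(7,12) nearest=3 d=2 new=(7,12) → add node 7 parent=3 cost=13
12. q=(9,5) nearest=1 d=3 new=(9,5) → add node 8 parent=1 cost=7; rewire 6→8 (15<19)
13. q=(4,9) nearest=3 d=2 new=(4,9) → add node 9 parent=3 cost=13
14. q=(9,3) nearest=8 d=2 new=(9,3) → add node 10 parent=8 cost=9
15. q=(7,27) nearest=4 d=13 new=(7,18) → add node 11 parent=4 cost=19
16. q=(6,16) nearest=4 d=2 new=(6,16) → add node 12 parent=4 cost=17
17. q=(4,23) nearest=11 d=5 new=(4,22) → blocked by [1,4]×[21,23], reject
18. q=(8,3) nearest=10 d=1 new=(8,3) → add node 13 parent=10 cost=10
19. q=(1,2) nearest=0 d=1 new=(1,2) → add node 14 parent=0 cost=1; rewire 2→14 (5<7); rewire 3→14 (9<11); rewire 9→14 (8<13); rewire 13→14 (8<10)
20. q=(10,23) nearest=11 d=5 new=(10,22) → blocked by [9,11]×[17,24], reject
21. q=(8,9) nearest=3 d=2 new=(8,9) → blocked by [8,11]×[6,13], reject
22. q=(11,0) nearest=10 d=3 new=(11,0) → add node 15 parent=10 cost=12
23. q=(0,33) nearest=11 d=15 new=(3,22) → blocked by [1,4]×[21,23], reject
24. q=(7,14) nearest=4 d=2 new=(7,14) → add node 16 parent=4 cost=17
25. q=(0,27) nearest=11 d=9 new=(3,22) → blocked by [1,4]×[21,23], reject
26. q=(3,18) nearest=12 d=3 new=(3,18) → add node 17 parent=12 cost=20
27. q=(4,4) nearest=1 d=2 new=(4,4) → add node 18 parent=1 cost=6; rewire 6→18 (14<15)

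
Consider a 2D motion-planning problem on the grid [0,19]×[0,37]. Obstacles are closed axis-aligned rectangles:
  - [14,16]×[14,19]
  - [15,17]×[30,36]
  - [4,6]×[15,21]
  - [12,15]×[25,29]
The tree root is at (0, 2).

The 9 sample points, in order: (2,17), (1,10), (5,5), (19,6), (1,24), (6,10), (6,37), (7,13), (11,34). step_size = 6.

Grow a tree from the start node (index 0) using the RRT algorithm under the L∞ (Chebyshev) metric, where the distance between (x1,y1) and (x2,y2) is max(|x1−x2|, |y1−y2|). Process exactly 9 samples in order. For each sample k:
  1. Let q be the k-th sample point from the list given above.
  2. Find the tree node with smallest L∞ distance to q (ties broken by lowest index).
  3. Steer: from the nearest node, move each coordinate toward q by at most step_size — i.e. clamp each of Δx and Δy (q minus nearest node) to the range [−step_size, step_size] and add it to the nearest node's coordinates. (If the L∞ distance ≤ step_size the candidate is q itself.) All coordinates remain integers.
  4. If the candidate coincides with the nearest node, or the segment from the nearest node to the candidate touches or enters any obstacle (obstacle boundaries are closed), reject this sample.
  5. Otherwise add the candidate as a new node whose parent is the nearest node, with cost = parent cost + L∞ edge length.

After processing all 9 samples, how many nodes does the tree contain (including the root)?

1. q=(2,17) nearest=0 d=15 new=(2,8) → add node 1 parent=0 cost=6
2. q=(1,10) nearest=1 d=2 new=(1,10) → add node 2 parent=1 cost=8
3. q=(5,5) nearest=1 d=3 new=(5,5) → add node 3 parent=1 cost=9
4. q=(19,6) nearest=3 d=14 new=(11,6) → add node 4 parent=3 cost=15
5. q=(1,24) nearest=2 d=14 new=(1,16) → add node 5 parent=2 cost=14
6. q=(6,10) nearest=1 d=4 new=(6,10) → add node 6 parent=1 cost=10
7. q=(6,37) nearest=5 d=21 new=(6,22) → blocked by [4,6]×[15,21], reject
8. q=(7,13) nearest=6 d=3 new=(7,13) → add node 7 parent=6 cost=13
9. q=(11,34) nearest=5 d=18 new=(7,22) → blocked by [4,6]×[15,21], reject

Node count: 8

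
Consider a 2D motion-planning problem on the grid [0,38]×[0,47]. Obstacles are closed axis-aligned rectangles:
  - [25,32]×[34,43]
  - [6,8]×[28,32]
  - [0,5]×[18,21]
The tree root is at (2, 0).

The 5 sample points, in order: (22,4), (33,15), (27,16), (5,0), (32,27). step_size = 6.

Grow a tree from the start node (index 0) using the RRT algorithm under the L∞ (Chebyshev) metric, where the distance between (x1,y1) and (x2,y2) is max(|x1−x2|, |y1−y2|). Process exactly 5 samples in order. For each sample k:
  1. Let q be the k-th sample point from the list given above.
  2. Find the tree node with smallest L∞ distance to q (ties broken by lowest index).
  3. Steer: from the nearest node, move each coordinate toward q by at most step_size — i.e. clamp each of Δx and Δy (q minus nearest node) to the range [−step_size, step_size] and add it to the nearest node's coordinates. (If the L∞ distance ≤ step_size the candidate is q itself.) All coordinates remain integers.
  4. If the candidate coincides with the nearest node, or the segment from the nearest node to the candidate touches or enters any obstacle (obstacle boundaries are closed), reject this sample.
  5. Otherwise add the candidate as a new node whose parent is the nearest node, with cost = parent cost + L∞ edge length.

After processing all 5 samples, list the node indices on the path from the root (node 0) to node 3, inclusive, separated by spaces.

Path: 0 1 2 3

1. q=(22,4) nearest=0 d=20 new=(8,4) → add node 1 parent=0 cost=6
2. q=(33,15) nearest=1 d=25 new=(14,10) → add node 2 parent=1 cost=12
3. q=(27,16) nearest=2 d=13 new=(20,16) → add node 3 parent=2 cost=18
4. q=(5,0) nearest=0 d=3 new=(5,0) → add node 4 parent=0 cost=3
5. q=(32,27) nearest=3 d=12 new=(26,22) → add node 5 parent=3 cost=24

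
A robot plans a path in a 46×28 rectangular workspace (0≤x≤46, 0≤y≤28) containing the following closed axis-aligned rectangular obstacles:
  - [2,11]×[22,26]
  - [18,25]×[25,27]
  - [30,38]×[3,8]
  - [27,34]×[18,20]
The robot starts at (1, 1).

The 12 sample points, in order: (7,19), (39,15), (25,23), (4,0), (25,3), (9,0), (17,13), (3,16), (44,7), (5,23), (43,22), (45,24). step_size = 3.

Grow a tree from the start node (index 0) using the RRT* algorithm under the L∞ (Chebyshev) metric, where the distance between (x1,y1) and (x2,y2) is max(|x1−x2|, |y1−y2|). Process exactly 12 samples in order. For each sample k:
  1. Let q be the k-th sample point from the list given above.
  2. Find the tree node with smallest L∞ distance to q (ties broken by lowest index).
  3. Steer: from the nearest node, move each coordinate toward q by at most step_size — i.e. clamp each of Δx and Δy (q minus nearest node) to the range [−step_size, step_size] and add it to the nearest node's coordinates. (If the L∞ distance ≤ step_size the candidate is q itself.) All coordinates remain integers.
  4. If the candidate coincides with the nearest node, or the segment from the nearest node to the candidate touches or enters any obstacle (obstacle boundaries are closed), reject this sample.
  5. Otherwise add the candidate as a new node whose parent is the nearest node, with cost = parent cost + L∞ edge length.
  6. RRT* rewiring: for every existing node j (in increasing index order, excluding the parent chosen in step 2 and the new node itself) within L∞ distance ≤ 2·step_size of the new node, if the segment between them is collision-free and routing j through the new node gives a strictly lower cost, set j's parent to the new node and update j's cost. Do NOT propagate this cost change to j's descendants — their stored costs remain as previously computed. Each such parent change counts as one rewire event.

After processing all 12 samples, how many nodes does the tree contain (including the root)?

1. q=(7,19) nearest=0 d=18 new=(4,4) → add node 1 parent=0 cost=3
2. q=(39,15) nearest=1 d=35 new=(7,7) → add node 2 parent=1 cost=6
3. q=(25,23) nearest=2 d=18 new=(10,10) → add node 3 parent=2 cost=9
4. q=(4,0) nearest=0 d=3 new=(4,0) → add node 4 parent=0 cost=3
5. q=(25,3) nearest=3 d=15 new=(13,7) → add node 5 parent=3 cost=12
6. q=(9,0) nearest=1 d=5 new=(7,1) → add node 6 parent=1 cost=6
7. q=(17,13) nearest=5 d=6 new=(16,10) → add node 7 parent=5 cost=15
8. q=(3,16) nearest=3 d=7 new=(7,13) → add node 8 parent=3 cost=12
9. q=(44,7) nearest=7 d=28 new=(19,7) → add node 9 parent=7 cost=18
10. q=(5,23) nearest=8 d=10 new=(5,16) → add node 10 parent=8 cost=15
11. q=(43,22) nearest=9 d=24 new=(22,10) → add node 11 parent=9 cost=21
12. q=(45,24) nearest=11 d=23 new=(25,13) → add node 12 parent=11 cost=24

Node count: 13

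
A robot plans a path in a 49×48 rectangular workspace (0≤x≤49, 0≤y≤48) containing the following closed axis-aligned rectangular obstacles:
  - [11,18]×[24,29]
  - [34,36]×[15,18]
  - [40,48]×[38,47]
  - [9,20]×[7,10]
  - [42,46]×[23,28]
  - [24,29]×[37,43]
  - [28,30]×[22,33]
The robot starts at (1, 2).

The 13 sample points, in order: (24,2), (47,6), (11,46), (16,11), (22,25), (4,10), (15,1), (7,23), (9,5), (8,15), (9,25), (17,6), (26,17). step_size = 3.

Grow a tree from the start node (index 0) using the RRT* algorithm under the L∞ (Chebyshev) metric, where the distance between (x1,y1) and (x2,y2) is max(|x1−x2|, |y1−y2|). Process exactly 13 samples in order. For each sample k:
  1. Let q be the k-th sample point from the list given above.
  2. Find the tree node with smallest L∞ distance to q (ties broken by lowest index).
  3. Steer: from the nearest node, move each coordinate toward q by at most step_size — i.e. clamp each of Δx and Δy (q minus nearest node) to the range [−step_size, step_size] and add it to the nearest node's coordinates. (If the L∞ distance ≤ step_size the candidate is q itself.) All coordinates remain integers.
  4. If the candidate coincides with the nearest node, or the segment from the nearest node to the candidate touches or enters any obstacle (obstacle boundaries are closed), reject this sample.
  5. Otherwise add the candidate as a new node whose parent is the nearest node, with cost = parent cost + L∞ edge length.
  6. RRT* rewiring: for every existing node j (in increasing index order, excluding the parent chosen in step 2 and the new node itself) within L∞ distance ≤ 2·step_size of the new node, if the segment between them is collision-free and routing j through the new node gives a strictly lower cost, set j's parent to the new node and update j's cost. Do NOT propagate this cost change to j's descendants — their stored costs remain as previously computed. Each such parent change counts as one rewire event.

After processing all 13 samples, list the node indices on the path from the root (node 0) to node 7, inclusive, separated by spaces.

1. q=(24,2) nearest=0 d=23 new=(4,2) → add node 1 parent=0 cost=3
2. q=(47,6) nearest=1 d=43 new=(7,5) → add node 2 parent=1 cost=6
3. q=(11,46) nearest=2 d=41 new=(10,8) → blocked by [9,20]×[7,10], reject
4. q=(16,11) nearest=2 d=9 new=(10,8) → blocked by [9,20]×[7,10], reject
5. q=(22,25) nearest=2 d=20 new=(10,8) → blocked by [9,20]×[7,10], reject
6. q=(4,10) nearest=2 d=5 new=(4,8) → add node 3 parent=2 cost=9
7. q=(15,1) nearest=2 d=8 new=(10,2) → add node 4 parent=2 cost=9
8. q=(7,23) nearest=3 d=15 new=(7,11) → add node 5 parent=3 cost=12
9. q=(9,5) nearest=2 d=2 new=(9,5) → add node 6 parent=2 cost=8
10. q=(8,15) nearest=5 d=4 new=(8,14) → add node 7 parent=5 cost=15
11. q=(9,25) nearest=7 d=11 new=(9,17) → add node 8 parent=7 cost=18
12. q=(17,6) nearest=4 d=7 new=(13,5) → add node 9 parent=4 cost=12
13. q=(26,17) nearest=9 d=13 new=(16,8) → blocked by [9,20]×[7,10], reject

Path: 0 1 2 3 5 7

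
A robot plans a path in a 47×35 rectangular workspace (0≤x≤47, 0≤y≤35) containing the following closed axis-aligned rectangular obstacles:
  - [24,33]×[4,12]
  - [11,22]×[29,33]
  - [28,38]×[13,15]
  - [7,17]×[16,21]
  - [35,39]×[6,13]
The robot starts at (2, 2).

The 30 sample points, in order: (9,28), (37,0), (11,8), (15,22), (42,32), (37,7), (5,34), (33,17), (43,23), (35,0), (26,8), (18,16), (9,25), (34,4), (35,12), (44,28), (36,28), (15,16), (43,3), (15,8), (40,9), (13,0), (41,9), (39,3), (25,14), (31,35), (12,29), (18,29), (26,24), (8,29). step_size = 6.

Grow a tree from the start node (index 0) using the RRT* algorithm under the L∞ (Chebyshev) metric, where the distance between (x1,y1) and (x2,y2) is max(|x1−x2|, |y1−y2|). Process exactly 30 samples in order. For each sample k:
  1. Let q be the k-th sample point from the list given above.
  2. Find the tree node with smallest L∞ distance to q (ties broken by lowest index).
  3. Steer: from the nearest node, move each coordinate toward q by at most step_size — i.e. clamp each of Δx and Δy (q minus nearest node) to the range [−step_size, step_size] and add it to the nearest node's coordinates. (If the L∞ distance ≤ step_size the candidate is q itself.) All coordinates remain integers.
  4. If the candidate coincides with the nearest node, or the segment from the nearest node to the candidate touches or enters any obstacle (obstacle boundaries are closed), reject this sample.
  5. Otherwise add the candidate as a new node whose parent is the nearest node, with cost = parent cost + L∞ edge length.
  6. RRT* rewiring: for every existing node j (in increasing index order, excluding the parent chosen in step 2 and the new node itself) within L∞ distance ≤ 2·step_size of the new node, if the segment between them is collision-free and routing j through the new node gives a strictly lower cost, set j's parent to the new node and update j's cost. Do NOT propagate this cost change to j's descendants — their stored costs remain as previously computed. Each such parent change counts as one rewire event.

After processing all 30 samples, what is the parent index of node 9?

Parent of node 9: 6

1. q=(9,28) nearest=0 d=26 new=(8,8) → add node 1 parent=0 cost=6
2. q=(37,0) nearest=1 d=29 new=(14,2) → add node 2 parent=1 cost=12
3. q=(11,8) nearest=1 d=3 new=(11,8) → add node 3 parent=1 cost=9
4. q=(15,22) nearest=1 d=14 new=(14,14) → add node 4 parent=1 cost=12
5. q=(42,32) nearest=4 d=28 new=(20,20) → blocked by [7,17]×[16,21], reject
6. q=(37,7) nearest=2 d=23 new=(20,7) → add node 5 parent=2 cost=18
7. q=(5,34) nearest=4 d=20 new=(8,20) → blocked by [7,17]×[16,21], reject
8. q=(33,17) nearest=5 d=13 new=(26,13) → blocked by [24,33]×[4,12], reject
9. q=(43,23) nearest=5 d=23 new=(26,13) → blocked by [24,33]×[4,12], reject
10. q=(35,0) nearest=5 d=15 new=(26,1) → add node 6 parent=5 cost=24
11. q=(26,8) nearest=5 d=6 new=(26,8) → blocked by [24,33]×[4,12], reject
12. q=(18,16) nearest=4 d=4 new=(18,16) → add node 7 parent=4 cost=16
13. q=(9,25) nearest=7 d=9 new=(12,22) → blocked by [7,17]×[16,21], reject
14. q=(34,4) nearest=6 d=8 new=(32,4) → blocked by [24,33]×[4,12], reject
15. q=(35,12) nearest=6 d=11 new=(32,7) → blocked by [24,33]×[4,12], reject
16. q=(44,28) nearest=5 d=24 new=(26,13) → blocked by [24,33]×[4,12], reject
17. q=(36,28) nearest=7 d=18 new=(24,22) → add node 8 parent=7 cost=22
18. q=(15,16) nearest=4 d=2 new=(15,16) → blocked by [7,17]×[16,21], reject
19. q=(43,3) nearest=6 d=17 new=(32,3) → add node 9 parent=6 cost=30
20. q=(15,8) nearest=3 d=4 new=(15,8) → add node 10 parent=3 cost=13
21. q=(40,9) nearest=9 d=8 new=(38,9) → blocked by [24,33]×[4,12], reject
22. q=(13,0) nearest=2 d=2 new=(13,0) → add node 11 parent=2 cost=14
23. q=(41,9) nearest=9 d=9 new=(38,9) → blocked by [24,33]×[4,12], reject
24. q=(39,3) nearest=9 d=7 new=(38,3) → add node 12 parent=9 cost=36
25. q=(25,14) nearest=5 d=7 new=(25,13) → blocked by [24,33]×[4,12], reject
26. q=(31,35) nearest=8 d=13 new=(30,28) → add node 13 parent=8 cost=28
27. q=(12,29) nearest=8 d=12 new=(18,28) → add node 14 parent=8 cost=28
28. q=(18,29) nearest=14 d=1 new=(18,29) → blocked by [11,22]×[29,33], reject
29. q=(26,24) nearest=8 d=2 new=(26,24) → add node 15 parent=8 cost=24
30. q=(8,29) nearest=14 d=10 new=(12,29) → blocked by [11,22]×[29,33], reject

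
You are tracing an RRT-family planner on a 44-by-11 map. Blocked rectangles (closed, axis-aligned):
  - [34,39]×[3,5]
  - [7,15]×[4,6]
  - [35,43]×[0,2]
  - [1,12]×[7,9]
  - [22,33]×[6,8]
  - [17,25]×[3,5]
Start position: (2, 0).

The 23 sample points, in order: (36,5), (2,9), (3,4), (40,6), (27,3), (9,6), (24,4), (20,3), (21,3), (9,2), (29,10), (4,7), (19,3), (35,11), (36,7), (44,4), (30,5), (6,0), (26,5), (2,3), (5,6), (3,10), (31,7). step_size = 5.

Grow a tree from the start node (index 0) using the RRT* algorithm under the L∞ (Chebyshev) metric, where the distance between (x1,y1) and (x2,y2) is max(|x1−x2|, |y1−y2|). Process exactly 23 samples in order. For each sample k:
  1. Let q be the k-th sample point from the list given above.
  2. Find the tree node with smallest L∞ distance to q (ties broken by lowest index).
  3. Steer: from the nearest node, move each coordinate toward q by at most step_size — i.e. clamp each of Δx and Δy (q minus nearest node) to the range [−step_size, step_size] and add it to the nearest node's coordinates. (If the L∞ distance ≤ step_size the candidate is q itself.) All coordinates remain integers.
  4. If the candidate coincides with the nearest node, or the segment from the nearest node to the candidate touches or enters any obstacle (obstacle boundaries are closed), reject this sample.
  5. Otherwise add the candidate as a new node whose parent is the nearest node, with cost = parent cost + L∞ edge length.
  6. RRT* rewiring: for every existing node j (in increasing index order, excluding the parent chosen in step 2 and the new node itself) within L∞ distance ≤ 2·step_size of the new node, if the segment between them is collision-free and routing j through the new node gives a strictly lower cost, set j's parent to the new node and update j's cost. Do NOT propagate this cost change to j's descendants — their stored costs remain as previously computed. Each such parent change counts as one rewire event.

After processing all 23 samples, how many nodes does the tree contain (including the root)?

1. q=(36,5) nearest=0 d=34 new=(7,5) → blocked by [7,15]×[4,6], reject
2. q=(2,9) nearest=0 d=9 new=(2,5) → add node 1 parent=0 cost=5
3. q=(3,4) nearest=1 d=1 new=(3,4) → add node 2 parent=1 cost=6
4. q=(40,6) nearest=2 d=37 new=(8,6) → blocked by [7,15]×[4,6], reject
5. q=(27,3) nearest=2 d=24 new=(8,3) → add node 3 parent=2 cost=11
6. q=(9,6) nearest=3 d=3 new=(9,6) → blocked by [7,15]×[4,6], reject
7. q=(24,4) nearest=3 d=16 new=(13,4) → blocked by [7,15]×[4,6], reject
8. q=(20,3) nearest=3 d=12 new=(13,3) → add node 4 parent=3 cost=16
9. q=(21,3) nearest=4 d=8 new=(18,3) → blocked by [17,25]×[3,5], reject
10. q=(9,2) nearest=3 d=1 new=(9,2) → add node 5 parent=3 cost=12
11. q=(29,10) nearest=4 d=16 new=(18,8) → blocked by [7,15]×[4,6], reject
12. q=(4,7) nearest=1 d=2 new=(4,7) → blocked by [1,12]×[7,9], reject
13. q=(19,3) nearest=4 d=6 new=(18,3) → blocked by [17,25]×[3,5], reject
14. q=(35,11) nearest=4 d=22 new=(18,8) → blocked by [7,15]×[4,6], reject
15. q=(36,7) nearest=4 d=23 new=(18,7) → blocked by [7,15]×[4,6], reject
16. q=(44,4) nearest=4 d=31 new=(18,4) → blocked by [17,25]×[3,5], reject
17. q=(30,5) nearest=4 d=17 new=(18,5) → blocked by [17,25]×[3,5], reject
18. q=(6,0) nearest=3 d=3 new=(6,0) → add node 6 parent=3 cost=14
19. q=(26,5) nearest=4 d=13 new=(18,5) → blocked by [17,25]×[3,5], reject
20. q=(2,3) nearest=2 d=1 new=(2,3) → add node 7 parent=2 cost=7; rewire 6→7 (11<14)
21. q=(5,6) nearest=2 d=2 new=(5,6) → add node 8 parent=2 cost=8
22. q=(3,10) nearest=8 d=4 new=(3,10) → blocked by [1,12]×[7,9], reject
23. q=(31,7) nearest=4 d=18 new=(18,7) → blocked by [7,15]×[4,6], reject

Node count: 9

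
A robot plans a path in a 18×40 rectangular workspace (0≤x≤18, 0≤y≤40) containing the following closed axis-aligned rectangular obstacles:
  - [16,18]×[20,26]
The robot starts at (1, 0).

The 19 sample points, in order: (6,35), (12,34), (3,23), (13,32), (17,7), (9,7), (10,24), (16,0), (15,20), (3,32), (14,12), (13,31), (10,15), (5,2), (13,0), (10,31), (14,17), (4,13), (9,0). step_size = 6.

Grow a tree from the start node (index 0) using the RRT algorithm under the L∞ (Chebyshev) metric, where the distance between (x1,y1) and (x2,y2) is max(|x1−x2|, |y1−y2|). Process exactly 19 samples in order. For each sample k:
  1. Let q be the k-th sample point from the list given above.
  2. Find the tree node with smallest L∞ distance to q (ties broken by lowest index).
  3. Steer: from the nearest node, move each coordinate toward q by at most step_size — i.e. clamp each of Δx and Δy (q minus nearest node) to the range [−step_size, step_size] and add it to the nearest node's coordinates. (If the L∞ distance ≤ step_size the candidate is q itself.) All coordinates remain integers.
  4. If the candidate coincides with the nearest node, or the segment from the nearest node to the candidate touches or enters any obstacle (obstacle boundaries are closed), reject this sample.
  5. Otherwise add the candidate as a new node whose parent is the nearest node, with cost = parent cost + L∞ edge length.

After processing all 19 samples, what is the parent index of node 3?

1. q=(6,35) nearest=0 d=35 new=(6,6) → add node 1 parent=0 cost=6
2. q=(12,34) nearest=1 d=28 new=(12,12) → add node 2 parent=1 cost=12
3. q=(3,23) nearest=2 d=11 new=(6,18) → add node 3 parent=2 cost=18
4. q=(13,32) nearest=3 d=14 new=(12,24) → add node 4 parent=3 cost=24
5. q=(17,7) nearest=2 d=5 new=(17,7) → add node 5 parent=2 cost=17
6. q=(9,7) nearest=1 d=3 new=(9,7) → add node 6 parent=1 cost=9
7. q=(10,24) nearest=4 d=2 new=(10,24) → add node 7 parent=4 cost=26
8. q=(16,0) nearest=5 d=7 new=(16,1) → add node 8 parent=5 cost=23
9. q=(15,20) nearest=4 d=4 new=(15,20) → add node 9 parent=4 cost=28
10. q=(3,32) nearest=7 d=8 new=(4,30) → add node 10 parent=7 cost=32
11. q=(14,12) nearest=2 d=2 new=(14,12) → add node 11 parent=2 cost=14
12. q=(13,31) nearest=4 d=7 new=(13,30) → add node 12 parent=4 cost=30
13. q=(10,15) nearest=2 d=3 new=(10,15) → add node 13 parent=2 cost=15
14. q=(5,2) nearest=0 d=4 new=(5,2) → add node 14 parent=0 cost=4
15. q=(13,0) nearest=8 d=3 new=(13,0) → add node 15 parent=8 cost=26
16. q=(10,31) nearest=12 d=3 new=(10,31) → add node 16 parent=12 cost=33
17. q=(14,17) nearest=9 d=3 new=(14,17) → add node 17 parent=9 cost=31
18. q=(4,13) nearest=3 d=5 new=(4,13) → add node 18 parent=3 cost=23
19. q=(9,0) nearest=14 d=4 new=(9,0) → add node 19 parent=14 cost=8

Parent of node 3: 2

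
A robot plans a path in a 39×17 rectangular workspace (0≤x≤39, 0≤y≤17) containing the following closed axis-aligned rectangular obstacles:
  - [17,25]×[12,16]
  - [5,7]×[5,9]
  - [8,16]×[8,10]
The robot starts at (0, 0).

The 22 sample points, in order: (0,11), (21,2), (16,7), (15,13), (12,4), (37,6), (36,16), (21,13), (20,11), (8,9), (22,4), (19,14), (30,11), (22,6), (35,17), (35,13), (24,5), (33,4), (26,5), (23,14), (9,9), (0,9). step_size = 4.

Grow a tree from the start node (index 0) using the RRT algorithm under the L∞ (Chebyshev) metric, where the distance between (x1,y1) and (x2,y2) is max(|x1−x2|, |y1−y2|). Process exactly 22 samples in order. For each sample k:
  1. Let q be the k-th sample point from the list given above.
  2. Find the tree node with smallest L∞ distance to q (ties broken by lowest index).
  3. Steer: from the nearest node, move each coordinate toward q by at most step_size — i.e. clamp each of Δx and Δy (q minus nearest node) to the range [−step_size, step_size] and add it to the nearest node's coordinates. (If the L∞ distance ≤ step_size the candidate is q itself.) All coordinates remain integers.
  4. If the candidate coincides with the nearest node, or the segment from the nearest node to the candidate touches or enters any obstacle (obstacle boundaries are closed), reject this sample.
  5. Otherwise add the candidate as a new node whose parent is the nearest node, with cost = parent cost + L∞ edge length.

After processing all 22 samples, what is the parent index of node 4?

Parent of node 4: 3

1. q=(0,11) nearest=0 d=11 new=(0,4) → add node 1 parent=0 cost=4
2. q=(21,2) nearest=0 d=21 new=(4,2) → add node 2 parent=0 cost=4
3. q=(16,7) nearest=2 d=12 new=(8,6) → blocked by [5,7]×[5,9], reject
4. q=(15,13) nearest=2 d=11 new=(8,6) → blocked by [5,7]×[5,9], reject
5. q=(12,4) nearest=2 d=8 new=(8,4) → add node 3 parent=2 cost=8
6. q=(37,6) nearest=3 d=29 new=(12,6) → add node 4 parent=3 cost=12
7. q=(36,16) nearest=4 d=24 new=(16,10) → blocked by [8,16]×[8,10], reject
8. q=(21,13) nearest=4 d=9 new=(16,10) → blocked by [8,16]×[8,10], reject
9. q=(20,11) nearest=4 d=8 new=(16,10) → blocked by [8,16]×[8,10], reject
10. q=(8,9) nearest=4 d=4 new=(8,9) → blocked by [8,16]×[8,10], reject
11. q=(22,4) nearest=4 d=10 new=(16,4) → add node 5 parent=4 cost=16
12. q=(19,14) nearest=4 d=8 new=(16,10) → blocked by [8,16]×[8,10], reject
13. q=(30,11) nearest=5 d=14 new=(20,8) → add node 6 parent=5 cost=20
14. q=(22,6) nearest=6 d=2 new=(22,6) → add node 7 parent=6 cost=22
15. q=(35,17) nearest=7 d=13 new=(26,10) → add node 8 parent=7 cost=26
16. q=(35,13) nearest=8 d=9 new=(30,13) → add node 9 parent=8 cost=30
17. q=(24,5) nearest=7 d=2 new=(24,5) → add node 10 parent=7 cost=24
18. q=(33,4) nearest=8 d=7 new=(30,6) → add node 11 parent=8 cost=30
19. q=(26,5) nearest=10 d=2 new=(26,5) → add node 12 parent=10 cost=26
20. q=(23,14) nearest=8 d=4 new=(23,14) → blocked by [17,25]×[12,16], reject
21. q=(9,9) nearest=4 d=3 new=(9,9) → blocked by [8,16]×[8,10], reject
22. q=(0,9) nearest=1 d=5 new=(0,8) → add node 13 parent=1 cost=8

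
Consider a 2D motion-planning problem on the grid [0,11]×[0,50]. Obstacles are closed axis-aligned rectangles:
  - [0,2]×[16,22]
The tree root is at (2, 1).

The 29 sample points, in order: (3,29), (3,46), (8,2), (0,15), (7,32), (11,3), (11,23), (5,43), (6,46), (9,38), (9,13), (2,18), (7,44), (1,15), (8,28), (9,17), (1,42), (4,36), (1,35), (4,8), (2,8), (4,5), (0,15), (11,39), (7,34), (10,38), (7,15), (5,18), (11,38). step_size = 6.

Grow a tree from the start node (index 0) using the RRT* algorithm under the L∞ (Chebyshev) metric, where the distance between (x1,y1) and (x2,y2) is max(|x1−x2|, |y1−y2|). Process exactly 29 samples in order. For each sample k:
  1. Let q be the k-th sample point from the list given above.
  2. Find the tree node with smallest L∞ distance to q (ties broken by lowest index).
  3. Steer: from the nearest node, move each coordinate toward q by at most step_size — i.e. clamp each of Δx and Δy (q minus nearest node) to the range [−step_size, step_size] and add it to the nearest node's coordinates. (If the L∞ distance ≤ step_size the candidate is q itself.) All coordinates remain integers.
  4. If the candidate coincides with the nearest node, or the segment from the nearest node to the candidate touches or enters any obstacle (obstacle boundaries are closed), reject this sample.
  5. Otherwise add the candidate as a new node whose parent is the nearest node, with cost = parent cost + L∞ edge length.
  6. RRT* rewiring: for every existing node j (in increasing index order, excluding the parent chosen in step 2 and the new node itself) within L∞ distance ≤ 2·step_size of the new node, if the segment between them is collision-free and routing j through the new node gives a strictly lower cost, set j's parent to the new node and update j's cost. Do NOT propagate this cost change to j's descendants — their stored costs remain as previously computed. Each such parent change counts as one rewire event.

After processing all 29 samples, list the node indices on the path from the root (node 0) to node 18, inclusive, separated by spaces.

1. q=(3,29) nearest=0 d=28 new=(3,7) → add node 1 parent=0 cost=6
2. q=(3,46) nearest=1 d=39 new=(3,13) → add node 2 parent=1 cost=12
3. q=(8,2) nearest=1 d=5 new=(8,2) → add node 3 parent=1 cost=11
4. q=(0,15) nearest=2 d=3 new=(0,15) → add node 4 parent=2 cost=15
5. q=(7,32) nearest=4 d=17 new=(6,21) → blocked by [0,2]×[16,22], reject
6. q=(11,3) nearest=3 d=3 new=(11,3) → add node 5 parent=3 cost=14
7. q=(11,23) nearest=2 d=10 new=(9,19) → add node 6 parent=2 cost=18
8. q=(5,43) nearest=6 d=24 new=(5,25) → add node 7 parent=6 cost=24
9. q=(6,46) nearest=7 d=21 new=(6,31) → add node 8 parent=7 cost=30
10. q=(9,38) nearest=8 d=7 new=(9,37) → add node 9 parent=8 cost=36
11. q=(9,13) nearest=1 d=6 new=(9,13) → add node 10 parent=1 cost=12
12. q=(2,18) nearest=4 d=3 new=(2,18) → blocked by [0,2]×[16,22], reject
13. q=(7,44) nearest=9 d=7 new=(7,43) → add node 11 parent=9 cost=42
14. q=(1,15) nearest=4 d=1 new=(1,15) → add node 12 parent=4 cost=16
15. q=(8,28) nearest=7 d=3 new=(8,28) → add node 13 parent=7 cost=27
16. q=(9,17) nearest=6 d=2 new=(9,17) → add node 14 parent=6 cost=20
17. q=(1,42) nearest=11 d=6 new=(1,42) → add node 15 parent=11 cost=48
18. q=(4,36) nearest=8 d=5 new=(4,36) → add node 16 parent=8 cost=35; rewire 15→16 (41<48)
19. q=(1,35) nearest=16 d=3 new=(1,35) → add node 17 parent=16 cost=38
20. q=(4,8) nearest=1 d=1 new=(4,8) → add node 18 parent=1 cost=7; rewire 4→18 (14<15); rewire 12→18 (14<16); rewire 14→18 (16<20)
21. q=(2,8) nearest=1 d=1 new=(2,8) → add node 19 parent=1 cost=7
22. q=(4,5) nearest=1 d=2 new=(4,5) → add node 20 parent=1 cost=8
23. q=(0,15) nearest=4 d=0 → coincident, reject
24. q=(11,39) nearest=9 d=2 new=(11,39) → add node 21 parent=9 cost=38
25. q=(7,34) nearest=8 d=3 new=(7,34) → add node 22 parent=8 cost=33
26. q=(10,38) nearest=9 d=1 new=(10,38) → add node 23 parent=9 cost=37
27. q=(7,15) nearest=10 d=2 new=(7,15) → add node 24 parent=10 cost=14
28. q=(5,18) nearest=24 d=3 new=(5,18) → add node 25 parent=24 cost=17
29. q=(11,38) nearest=21 d=1 new=(11,38) → add node 26 parent=21 cost=39

Path: 0 1 18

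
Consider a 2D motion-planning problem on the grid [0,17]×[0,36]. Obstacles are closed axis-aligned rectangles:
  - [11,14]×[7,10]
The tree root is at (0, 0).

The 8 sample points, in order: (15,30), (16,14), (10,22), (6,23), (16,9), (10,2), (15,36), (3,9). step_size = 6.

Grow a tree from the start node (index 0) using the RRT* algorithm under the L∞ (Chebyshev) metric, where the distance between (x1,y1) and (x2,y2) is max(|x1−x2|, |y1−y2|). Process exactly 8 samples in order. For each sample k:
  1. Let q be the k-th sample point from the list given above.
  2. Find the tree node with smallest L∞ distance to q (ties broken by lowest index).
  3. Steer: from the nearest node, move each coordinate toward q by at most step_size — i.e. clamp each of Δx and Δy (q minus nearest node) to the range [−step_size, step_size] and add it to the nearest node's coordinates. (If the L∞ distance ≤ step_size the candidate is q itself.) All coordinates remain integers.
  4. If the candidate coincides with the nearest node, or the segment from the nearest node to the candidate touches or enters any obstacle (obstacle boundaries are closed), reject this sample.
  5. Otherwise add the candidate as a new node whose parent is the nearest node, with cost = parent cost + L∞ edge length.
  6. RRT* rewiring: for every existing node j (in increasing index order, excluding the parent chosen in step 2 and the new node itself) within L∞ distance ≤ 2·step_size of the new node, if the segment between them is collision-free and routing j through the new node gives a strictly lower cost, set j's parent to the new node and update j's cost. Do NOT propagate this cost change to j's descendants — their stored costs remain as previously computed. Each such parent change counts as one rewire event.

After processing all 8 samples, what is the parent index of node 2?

1. q=(15,30) nearest=0 d=30 new=(6,6) → add node 1 parent=0 cost=6
2. q=(16,14) nearest=1 d=10 new=(12,12) → add node 2 parent=1 cost=12
3. q=(10,22) nearest=2 d=10 new=(10,18) → add node 3 parent=2 cost=18
4. q=(6,23) nearest=3 d=5 new=(6,23) → add node 4 parent=3 cost=23
5. q=(16,9) nearest=2 d=4 new=(16,9) → add node 5 parent=2 cost=16
6. q=(10,2) nearest=1 d=4 new=(10,2) → add node 6 parent=1 cost=10
7. q=(15,36) nearest=4 d=13 new=(12,29) → add node 7 parent=4 cost=29
8. q=(3,9) nearest=1 d=3 new=(3,9) → add node 8 parent=1 cost=9

Parent of node 2: 1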